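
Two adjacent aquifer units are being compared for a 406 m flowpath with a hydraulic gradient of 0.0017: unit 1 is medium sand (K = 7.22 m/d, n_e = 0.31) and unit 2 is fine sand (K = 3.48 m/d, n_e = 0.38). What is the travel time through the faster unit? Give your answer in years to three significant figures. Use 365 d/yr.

Unit 1 (medium sand): v = 7.22×0.0017/0.31 = 0.03959 m/d, t = 406/0.03959 = 10250 d
Unit 2 (fine sand): v = 3.48×0.0017/0.38 = 0.01557 m/d, t = 406/0.01557 = 26080 d
Faster: 10250 d / 365 = 28.1 yr

28.1 years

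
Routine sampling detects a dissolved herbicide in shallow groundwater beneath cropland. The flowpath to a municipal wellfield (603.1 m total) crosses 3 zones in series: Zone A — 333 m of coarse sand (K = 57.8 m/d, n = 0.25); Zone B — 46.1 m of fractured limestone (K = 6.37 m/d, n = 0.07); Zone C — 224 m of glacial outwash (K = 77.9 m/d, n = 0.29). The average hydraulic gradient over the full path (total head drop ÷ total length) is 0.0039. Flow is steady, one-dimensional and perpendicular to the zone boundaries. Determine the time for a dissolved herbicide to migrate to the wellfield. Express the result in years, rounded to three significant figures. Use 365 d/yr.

Steady 1-D flow in series ⇒ the Darcy flux q is identical in every zone and the zone head losses add (resistances L/K in series).
Σ(L/K) = 333/57.8 + 46.1/6.37 + 224/77.9 = 5.761 + 7.237 + 2.875 = 15.87 d
K_eq = L_total / Σ(L/K) = 603.1 / 15.87 = 37.99 m/d
q = K_eq · i = 37.99 × 0.0039 = 0.1482 m/d (same in every zone)
Zone A: v = q/n = 0.1482/0.25 = 0.5927 m/d → t_A = 333/0.5927 = 561.8 d
Zone B: v = q/n = 0.1482/0.07 = 2.117 m/d → t_B = 46.1/2.117 = 21.78 d
Zone C: v = q/n = 0.1482/0.29 = 0.5109 m/d → t_C = 224/0.5109 = 438.4 d
Total t = 561.8 + 21.78 + 438.4 = 1022 d
   = 1022 / 365 = 2.80 yr

2.80 years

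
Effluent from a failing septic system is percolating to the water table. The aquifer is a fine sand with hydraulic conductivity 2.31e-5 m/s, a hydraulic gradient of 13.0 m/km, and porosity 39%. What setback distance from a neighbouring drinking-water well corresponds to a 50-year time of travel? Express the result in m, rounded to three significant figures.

K = 2.31e-5 m/s × 86400 s/d = 1.996 m/d
Darcy flux q = K·i = 1.996 × 0.013 = 0.02595 m/d
v = Ki/n = 1.996·0.013/0.39 = 0.06653 m/d
T = 50 yr × 365 = 18250 d
L = v × T = 0.06653 × 18250 = 1214 m

1210 m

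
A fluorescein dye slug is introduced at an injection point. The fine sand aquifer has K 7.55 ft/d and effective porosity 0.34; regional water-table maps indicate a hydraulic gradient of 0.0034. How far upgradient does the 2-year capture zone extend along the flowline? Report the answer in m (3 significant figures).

16.8 m

K = 7.55 ft/d × 0.3048 = 2.301 m/d
q = Ki = 2.301 × 0.0034 = 0.007824 m/d
Average linear velocity = 0.007824 / 0.34 = 0.02301 m/d
T = 2 yr × 365 = 730 d
L = v × T = 0.02301 × 730 = 16.80 m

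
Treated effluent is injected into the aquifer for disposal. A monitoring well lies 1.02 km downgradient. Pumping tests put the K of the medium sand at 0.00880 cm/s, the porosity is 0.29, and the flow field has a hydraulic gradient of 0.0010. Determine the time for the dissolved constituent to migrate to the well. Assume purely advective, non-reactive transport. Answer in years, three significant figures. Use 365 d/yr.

K = 0.00880 cm/s × 864 = 7.603 m/d
Specific discharge q = 7.603 × 0.0010 = 0.007603 m/d
v_s = q/n_e = 0.007603/0.29 = 0.02622 m/d
L = 1.02 km = 1020 m
t = L / v = 1020 / 0.02622 = 38900 d
   = 38900 / 365 = 107 yr

107 years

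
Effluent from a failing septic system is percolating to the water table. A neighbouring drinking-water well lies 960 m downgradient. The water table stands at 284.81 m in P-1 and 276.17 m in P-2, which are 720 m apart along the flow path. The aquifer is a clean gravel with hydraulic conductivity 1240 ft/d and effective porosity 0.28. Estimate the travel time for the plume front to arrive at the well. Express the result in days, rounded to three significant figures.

Hydraulic gradient i = (284.81 − 276.17) / 720 = 8.64 / 720 = 0.01200
K = 1240 ft/d × 0.3048 = 378.0 m/d
q = Ki = 378.0 × 0.01200 = 4.535 m/d
v_s = q/n_e = 4.535/0.28 = 16.20 m/d
t = L / v = 960 / 16.20 = 59.27 d

59.3 days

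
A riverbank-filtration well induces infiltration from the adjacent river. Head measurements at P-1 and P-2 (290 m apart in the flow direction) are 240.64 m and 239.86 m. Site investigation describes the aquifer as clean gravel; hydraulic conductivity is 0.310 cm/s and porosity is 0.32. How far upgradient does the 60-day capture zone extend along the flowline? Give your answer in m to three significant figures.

135 m

Hydraulic gradient i = (240.64 − 239.86) / 290 = 0.78 / 290 = 0.002690
K = 0.310 cm/s × 864 = 267.8 m/d
q = Ki = 267.8 × 0.002690 = 0.7204 m/d
v_s = q/n_e = 0.7204/0.32 = 2.251 m/d
L = v × T = 2.251 × 60 = 135.1 m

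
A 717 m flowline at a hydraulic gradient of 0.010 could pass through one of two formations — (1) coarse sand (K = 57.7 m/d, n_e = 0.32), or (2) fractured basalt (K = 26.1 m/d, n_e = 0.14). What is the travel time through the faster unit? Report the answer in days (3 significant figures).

Unit 1 (coarse sand): v = 57.7×0.010/0.32 = 1.803 m/d, t = 717/1.803 = 397.6 d
Unit 2 (fractured basalt): v = 26.1×0.010/0.14 = 1.864 m/d, t = 717/1.864 = 384.6 d
Faster unit: t = 385 d

385 days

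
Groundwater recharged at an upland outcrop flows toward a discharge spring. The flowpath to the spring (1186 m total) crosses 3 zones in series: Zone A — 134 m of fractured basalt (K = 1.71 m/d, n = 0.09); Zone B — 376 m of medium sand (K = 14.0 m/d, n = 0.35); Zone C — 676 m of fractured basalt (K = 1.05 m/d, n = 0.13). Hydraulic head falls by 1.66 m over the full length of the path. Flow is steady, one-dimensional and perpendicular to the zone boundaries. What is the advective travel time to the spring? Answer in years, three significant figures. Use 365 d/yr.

Continuity: the same q passes through each zone, so ΔH = q·Σ(L_j/K_j) — the zones act as resistances in series.
Σ(L/K) = 134/1.71 + 376/14.0 + 676/1.05 = 78.36 + 26.86 + 643.8 = 749.0 d
q = ΔH / Σ(L/K) = 1.66 / 749.0 = 0.002216 m/d (same in every zone)
Zone A: v = q/n = 0.002216/0.09 = 0.02462 m/d → t_A = 134/0.02462 = 5442 d
Zone B: v = q/n = 0.002216/0.35 = 0.006332 m/d → t_B = 376/0.006332 = 59380 d
Zone C: v = q/n = 0.002216/0.13 = 0.01705 m/d → t_C = 676/0.01705 = 39650 d
Total t = 5442 + 59380 + 39650 = 104500 d
   = 104500 / 365 = 286 yr

286 years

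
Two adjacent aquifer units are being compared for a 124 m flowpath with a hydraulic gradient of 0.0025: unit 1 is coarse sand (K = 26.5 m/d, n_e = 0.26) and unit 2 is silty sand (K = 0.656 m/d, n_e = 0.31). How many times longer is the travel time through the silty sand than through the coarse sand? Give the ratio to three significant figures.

Unit 1 (coarse sand): v = 26.5×0.0025/0.26 = 0.2548 m/d, t = 124/0.2548 = 486.6 d
Unit 2 (silty sand): v = 0.656×0.0025/0.31 = 0.005290 m/d, t = 124/0.005290 = 23440 d
t(silty sand) / t(coarse sand) = 23440/486.6 = 48.2

48.2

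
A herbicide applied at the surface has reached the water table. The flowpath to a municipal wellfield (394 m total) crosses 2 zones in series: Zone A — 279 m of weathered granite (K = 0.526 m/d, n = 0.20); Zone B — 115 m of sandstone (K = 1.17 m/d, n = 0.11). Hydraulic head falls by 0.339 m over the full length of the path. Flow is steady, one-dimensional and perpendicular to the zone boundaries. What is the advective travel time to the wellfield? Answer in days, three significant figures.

127000 days

Steady 1-D flow in series ⇒ the Darcy flux q is identical in every zone and the zone head losses add (resistances L/K in series).
Σ(L/K) = 279/0.526 + 115/1.17 = 530.4 + 98.29 = 628.7 d
q = ΔH / Σ(L/K) = 0.339 / 628.7 = 5.392e-4 m/d (same in every zone)
Zone A: v = q/n = 5.392e-4/0.20 = 0.002696 m/d → t_A = 279/0.002696 = 103500 d
Zone B: v = q/n = 5.392e-4/0.11 = 0.004902 m/d → t_B = 115/0.004902 = 23460 d
Total t = 103500 + 23460 = 126900 d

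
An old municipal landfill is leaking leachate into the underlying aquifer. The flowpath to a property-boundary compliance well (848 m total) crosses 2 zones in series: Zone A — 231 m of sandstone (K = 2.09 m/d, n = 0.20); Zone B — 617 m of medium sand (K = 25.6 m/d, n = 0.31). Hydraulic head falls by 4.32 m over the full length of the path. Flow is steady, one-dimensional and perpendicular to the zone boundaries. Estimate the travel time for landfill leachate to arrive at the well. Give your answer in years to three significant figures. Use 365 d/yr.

20.3 years

Steady 1-D flow in series ⇒ the Darcy flux q is identical in every zone and the zone head losses add (resistances L/K in series).
Σ(L/K) = 231/2.09 + 617/25.6 = 110.5 + 24.10 = 134.6 d
q = ΔH / Σ(L/K) = 4.32 / 134.6 = 0.03209 m/d (same in every zone)
Zone A: v = q/n = 0.03209/0.20 = 0.1604 m/d → t_A = 231/0.1604 = 1440 d
Zone B: v = q/n = 0.03209/0.31 = 0.1035 m/d → t_B = 617/0.1035 = 5961 d
Total t = 1440 + 5961 = 7400 d
   = 7400 / 365 = 20.3 yr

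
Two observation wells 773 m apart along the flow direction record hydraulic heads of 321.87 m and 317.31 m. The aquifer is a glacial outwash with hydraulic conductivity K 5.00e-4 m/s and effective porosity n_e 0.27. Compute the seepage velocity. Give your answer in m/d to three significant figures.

Hydraulic gradient i = (321.87 − 317.31) / 773 = 4.56 / 773 = 0.005899
K = 5.00e-4 m/s × 86400 s/d = 43.20 m/d
Specific discharge q = 43.20 × 0.005899 = 0.2548 m/d
Average linear velocity = 0.2548 / 0.27 = 0.9439 m/d

0.944 m/d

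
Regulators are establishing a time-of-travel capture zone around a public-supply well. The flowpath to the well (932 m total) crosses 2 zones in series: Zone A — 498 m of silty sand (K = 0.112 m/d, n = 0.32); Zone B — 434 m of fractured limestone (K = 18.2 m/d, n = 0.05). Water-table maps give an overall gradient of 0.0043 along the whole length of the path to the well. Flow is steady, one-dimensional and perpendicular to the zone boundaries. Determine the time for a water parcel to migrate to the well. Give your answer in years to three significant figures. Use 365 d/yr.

553 years

For zones in series the flux q is common to all zones; the equivalent conductivity is the harmonic (thickness-weighted) mean, K_eq = L_total / Σ(L_j/K_j).
Σ(L/K) = 498/0.112 + 434/18.2 = 4446 + 23.85 = 4470 d
K_eq = L_total / Σ(L/K) = 932 / 4470 = 0.2085 m/d
q = K_eq · i = 0.2085 × 0.0043 = 8.965e-4 m/d (same in every zone)
Zone A: v = q/n = 8.965e-4/0.32 = 0.002802 m/d → t_A = 498/0.002802 = 177800 d
Zone B: v = q/n = 8.965e-4/0.05 = 0.01793 m/d → t_B = 434/0.01793 = 24210 d
Total t = 177800 + 24210 = 202000 d
   = 202000 / 365 = 553 yr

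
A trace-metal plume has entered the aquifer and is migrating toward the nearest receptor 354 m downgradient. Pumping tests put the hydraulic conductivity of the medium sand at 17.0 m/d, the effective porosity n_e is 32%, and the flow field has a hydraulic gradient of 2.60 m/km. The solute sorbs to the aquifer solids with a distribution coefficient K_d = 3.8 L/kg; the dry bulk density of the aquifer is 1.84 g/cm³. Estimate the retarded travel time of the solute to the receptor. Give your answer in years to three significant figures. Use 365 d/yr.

160 years

Specific discharge q = 17.0 × 0.0026 = 0.04420 m/d
v = Ki/n = 17.0·0.0026/0.32 = 0.1381 m/d
Retardation R = 1 + ρ_b·K_d/n = 1 + 1.84×3.8/0.32 = 22.85
Contaminant velocity v_c = v/R = 0.1381/22.85 = 0.006045 m/d
t = L/v_c = 354/0.006045 = 58560 d
   = 58560/365 = 160 yr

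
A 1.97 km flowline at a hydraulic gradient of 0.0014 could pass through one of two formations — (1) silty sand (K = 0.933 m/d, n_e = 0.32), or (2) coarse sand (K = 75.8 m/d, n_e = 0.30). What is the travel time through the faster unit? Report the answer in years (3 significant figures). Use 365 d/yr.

Unit 1 (silty sand): v = 0.933×0.0014/0.32 = 0.004082 m/d, t = 1970/0.004082 = 482600 d
Unit 2 (coarse sand): v = 75.8×0.0014/0.30 = 0.3537 m/d, t = 1970/0.3537 = 5569 d
Faster: 5569 d / 365 = 15.3 yr

15.3 years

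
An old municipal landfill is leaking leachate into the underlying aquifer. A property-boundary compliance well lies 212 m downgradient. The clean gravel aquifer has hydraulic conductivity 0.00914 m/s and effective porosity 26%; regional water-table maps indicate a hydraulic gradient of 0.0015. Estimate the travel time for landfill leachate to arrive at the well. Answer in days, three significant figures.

K = 0.00914 m/s × 86400 s/d = 789.7 m/d
Specific discharge q = 789.7 × 0.0015 = 1.185 m/d
Seepage velocity v = q / n = 1.185 / 0.26 = 4.556 m/d
t = L / v = 212 / 4.556 = 46.53 d

46.5 days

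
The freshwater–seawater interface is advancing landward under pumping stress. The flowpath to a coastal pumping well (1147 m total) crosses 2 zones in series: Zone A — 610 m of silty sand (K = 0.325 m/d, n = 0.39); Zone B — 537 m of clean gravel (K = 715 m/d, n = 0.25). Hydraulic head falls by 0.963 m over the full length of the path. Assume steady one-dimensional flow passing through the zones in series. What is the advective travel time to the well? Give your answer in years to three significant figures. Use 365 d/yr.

1990 years

Steady 1-D flow in series ⇒ the Darcy flux q is identical in every zone and the zone head losses add (resistances L/K in series).
Σ(L/K) = 610/0.325 + 537/715 = 1877 + 0.7510 = 1878 d
q = ΔH / Σ(L/K) = 0.963 / 1878 = 5.129e-4 m/d (same in every zone)
Zone A: v = q/n = 5.129e-4/0.39 = 0.001315 m/d → t_A = 610/0.001315 = 463900 d
Zone B: v = q/n = 5.129e-4/0.25 = 0.002051 m/d → t_B = 537/0.002051 = 261800 d
Total t = 463900 + 261800 = 725600 d
   = 725600 / 365 = 1990 yr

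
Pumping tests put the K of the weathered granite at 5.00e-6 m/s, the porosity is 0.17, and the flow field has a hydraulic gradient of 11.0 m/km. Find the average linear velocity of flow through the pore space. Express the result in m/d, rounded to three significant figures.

0.0280 m/d

K = 5.00e-6 m/s × 86400 s/d = 0.4320 m/d
q = Ki = 0.4320 × 0.011 = 0.004752 m/d
v_s = q/n_e = 0.004752/0.17 = 0.02795 m/d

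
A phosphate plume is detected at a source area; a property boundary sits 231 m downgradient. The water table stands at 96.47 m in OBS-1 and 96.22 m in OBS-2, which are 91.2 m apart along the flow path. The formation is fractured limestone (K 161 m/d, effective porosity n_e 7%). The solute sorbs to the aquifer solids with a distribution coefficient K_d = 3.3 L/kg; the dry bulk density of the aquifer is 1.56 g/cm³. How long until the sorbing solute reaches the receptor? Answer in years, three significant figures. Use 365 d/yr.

Hydraulic gradient i = (96.47 − 96.22) / 91.2 = 0.25 / 91.2 = 0.002741
Darcy flux q = K·i = 161 × 0.002741 = 0.4413 m/d
v = Ki/n = 161·0.002741/0.07 = 6.305 m/d
Retardation R = 1 + ρ_b·K_d/n = 1 + 1.56×3.3/0.07 = 74.54
Contaminant velocity v_c = v/R = 6.305/74.54 = 0.08458 m/d
t = L/v_c = 231/0.08458 = 2731 d
   = 2731/365 = 7.48 yr

7.48 years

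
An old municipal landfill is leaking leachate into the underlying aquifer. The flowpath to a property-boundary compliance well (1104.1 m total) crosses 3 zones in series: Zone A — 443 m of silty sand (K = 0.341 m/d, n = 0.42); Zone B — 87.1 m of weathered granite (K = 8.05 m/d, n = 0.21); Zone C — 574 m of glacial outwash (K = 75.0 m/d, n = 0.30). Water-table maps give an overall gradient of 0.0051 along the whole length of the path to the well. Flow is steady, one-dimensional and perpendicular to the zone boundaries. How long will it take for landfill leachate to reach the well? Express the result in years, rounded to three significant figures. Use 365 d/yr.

Steady 1-D flow in series ⇒ the Darcy flux q is identical in every zone and the zone head losses add (resistances L/K in series).
Σ(L/K) = 443/0.341 + 87.1/8.05 + 574/75.0 = 1299 + 10.82 + 7.653 = 1318 d
K_eq = L_total / Σ(L/K) = 1104.1 / 1318 = 0.8380 m/d
q = K_eq · i = 0.8380 × 0.0051 = 0.004274 m/d (same in every zone)
Zone A: v = q/n = 0.004274/0.42 = 0.01018 m/d → t_A = 443/0.01018 = 43540 d
Zone B: v = q/n = 0.004274/0.21 = 0.02035 m/d → t_B = 87.1/0.02035 = 4280 d
Zone C: v = q/n = 0.004274/0.30 = 0.01425 m/d → t_C = 574/0.01425 = 40290 d
Total t = 43540 + 4280 + 40290 = 88110 d
   = 88110 / 365 = 241 yr

241 years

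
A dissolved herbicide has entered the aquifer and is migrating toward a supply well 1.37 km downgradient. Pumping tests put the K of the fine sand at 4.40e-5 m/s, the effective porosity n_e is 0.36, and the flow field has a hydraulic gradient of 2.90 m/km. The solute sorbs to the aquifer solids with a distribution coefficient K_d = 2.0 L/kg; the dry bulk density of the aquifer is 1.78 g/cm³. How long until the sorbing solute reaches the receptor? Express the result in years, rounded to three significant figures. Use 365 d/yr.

K = 4.40e-5 m/s × 86400 s/d = 3.802 m/d
q = Ki = 3.802 × 0.0029 = 0.01102 m/d
Seepage velocity v = q / n = 0.01102 / 0.36 = 0.03062 m/d
Retardation R = 1 + ρ_b·K_d/n = 1 + 1.78×2.0/0.36 = 10.89
Contaminant velocity v_c = v/R = 0.03062/10.89 = 0.002812 m/d
L = 1.37 km = 1370 m
t = L/v_c = 1370/0.002812 = 487100 d
   = 487100/365 = 1330 yr

1330 years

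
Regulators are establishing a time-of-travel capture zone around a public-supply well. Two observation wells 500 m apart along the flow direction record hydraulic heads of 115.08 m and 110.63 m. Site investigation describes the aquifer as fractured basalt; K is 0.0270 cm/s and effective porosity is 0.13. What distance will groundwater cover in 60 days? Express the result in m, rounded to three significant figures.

95.8 m

Hydraulic gradient i = (115.08 − 110.63) / 500 = 4.45 / 500 = 0.008900
K = 0.0270 cm/s × 864 = 23.33 m/d
q = Ki = 23.33 × 0.008900 = 0.2076 m/d
Average linear velocity = 0.2076 / 0.13 = 1.597 m/d
L = v × T = 1.597 × 60 = 95.82 m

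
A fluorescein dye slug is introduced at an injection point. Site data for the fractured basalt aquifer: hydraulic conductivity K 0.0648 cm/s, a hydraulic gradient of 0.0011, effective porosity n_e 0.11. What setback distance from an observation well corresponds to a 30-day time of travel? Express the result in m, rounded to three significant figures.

16.8 m

K = 0.0648 cm/s × 864 = 55.99 m/d
Darcy flux q = K·i = 55.99 × 0.0011 = 0.06159 m/d
v_s = q/n_e = 0.06159/0.11 = 0.5599 m/d
L = v × T = 0.5599 × 30 = 16.80 m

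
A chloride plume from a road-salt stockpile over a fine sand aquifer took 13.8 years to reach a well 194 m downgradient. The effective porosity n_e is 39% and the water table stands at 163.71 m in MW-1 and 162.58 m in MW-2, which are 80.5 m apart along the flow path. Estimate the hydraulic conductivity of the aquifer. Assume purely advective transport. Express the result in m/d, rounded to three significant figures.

Hydraulic gradient i = (163.71 − 162.58) / 80.5 = 1.13 / 80.5 = 0.01404
t = 13.8 years = 5037 d
v = L / t = 194 / 5037 = 0.03851 m/d
K = v · n / i = 0.03851 × 0.39 / 0.01404 = 1.07 m/d

1.07 m/d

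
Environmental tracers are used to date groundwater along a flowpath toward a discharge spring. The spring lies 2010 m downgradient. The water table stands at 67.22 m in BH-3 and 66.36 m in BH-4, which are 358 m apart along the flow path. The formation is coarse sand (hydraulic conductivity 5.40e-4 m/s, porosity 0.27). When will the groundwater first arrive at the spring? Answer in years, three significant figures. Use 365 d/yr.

13.3 years

Hydraulic gradient i = (67.22 − 66.36) / 358 = 0.86 / 358 = 0.002402
K = 5.40e-4 m/s × 86400 s/d = 46.66 m/d
Specific discharge q = 46.66 × 0.002402 = 0.1121 m/d
v = Ki/n = 46.66·0.002402/0.27 = 0.4151 m/d
t = L / v = 2010 / 0.4151 = 4842 d
   = 4842 / 365 = 13.3 yr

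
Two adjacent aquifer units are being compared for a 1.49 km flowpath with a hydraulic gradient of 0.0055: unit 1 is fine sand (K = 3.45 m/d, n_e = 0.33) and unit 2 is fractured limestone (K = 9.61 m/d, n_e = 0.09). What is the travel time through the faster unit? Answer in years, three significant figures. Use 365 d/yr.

Unit 1 (fine sand): v = 3.45×0.0055/0.33 = 0.05750 m/d, t = 1490/0.05750 = 25910 d
Unit 2 (fractured limestone): v = 9.61×0.0055/0.09 = 0.5873 m/d, t = 1490/0.5873 = 2537 d
Faster: 2537 d / 365 = 6.95 yr

6.95 years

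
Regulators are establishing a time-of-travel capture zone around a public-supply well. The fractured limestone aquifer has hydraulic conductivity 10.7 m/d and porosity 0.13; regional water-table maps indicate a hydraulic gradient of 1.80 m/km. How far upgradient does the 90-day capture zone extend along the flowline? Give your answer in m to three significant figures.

13.3 m

Specific discharge q = 10.7 × 0.0018 = 0.01926 m/d
v_s = q/n_e = 0.01926/0.13 = 0.1482 m/d
L = v × T = 0.1482 × 90 = 13.33 m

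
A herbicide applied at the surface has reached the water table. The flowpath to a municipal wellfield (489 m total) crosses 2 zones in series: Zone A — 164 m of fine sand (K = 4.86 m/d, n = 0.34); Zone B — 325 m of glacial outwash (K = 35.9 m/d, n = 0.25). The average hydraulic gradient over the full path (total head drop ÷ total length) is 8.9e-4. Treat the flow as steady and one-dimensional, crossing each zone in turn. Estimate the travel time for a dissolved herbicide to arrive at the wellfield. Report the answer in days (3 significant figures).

For zones in series the flux q is common to all zones; the equivalent conductivity is the harmonic (thickness-weighted) mean, K_eq = L_total / Σ(L_j/K_j).
Σ(L/K) = 164/4.86 + 325/35.9 = 33.74 + 9.053 = 42.80 d
K_eq = L_total / Σ(L/K) = 489 / 42.80 = 11.43 m/d
q = K_eq · i = 11.43 × 8.9e-4 = 0.01017 m/d (same in every zone)
Zone A: v = q/n = 0.01017/0.34 = 0.02991 m/d → t_A = 164/0.02991 = 5483 d
Zone B: v = q/n = 0.01017/0.25 = 0.04068 m/d → t_B = 325/0.04068 = 7990 d
Total t = 5483 + 7990 = 13470 d

13500 days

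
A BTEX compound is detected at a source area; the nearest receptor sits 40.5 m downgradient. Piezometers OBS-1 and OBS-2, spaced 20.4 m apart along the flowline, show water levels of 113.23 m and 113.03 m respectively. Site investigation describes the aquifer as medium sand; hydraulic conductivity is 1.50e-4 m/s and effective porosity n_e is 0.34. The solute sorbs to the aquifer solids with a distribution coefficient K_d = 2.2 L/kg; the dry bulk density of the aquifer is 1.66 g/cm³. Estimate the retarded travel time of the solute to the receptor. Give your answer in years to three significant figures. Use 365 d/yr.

3.49 years

Hydraulic gradient i = (113.23 − 113.03) / 20.4 = 0.20 / 20.4 = 0.009804
K = 1.50e-4 m/s × 86400 s/d = 12.96 m/d
Darcy flux q = K·i = 12.96 × 0.009804 = 0.1271 m/d
Average linear velocity = 0.1271 / 0.34 = 0.3737 m/d
Retardation R = 1 + ρ_b·K_d/n = 1 + 1.66×2.2/0.34 = 11.74
Contaminant velocity v_c = v/R = 0.3737/11.74 = 0.03183 m/d
t = L/v_c = 40.5/0.03183 = 1272 d
   = 1272/365 = 3.49 yr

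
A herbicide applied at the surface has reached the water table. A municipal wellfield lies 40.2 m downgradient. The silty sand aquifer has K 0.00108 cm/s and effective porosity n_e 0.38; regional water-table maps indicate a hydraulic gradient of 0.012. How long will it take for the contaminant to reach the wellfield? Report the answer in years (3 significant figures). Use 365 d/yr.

3.74 years

K = 0.00108 cm/s × 864 = 0.9331 m/d
Darcy flux q = K·i = 0.9331 × 0.012 = 0.01120 m/d
Seepage velocity v = q / n = 0.01120 / 0.38 = 0.02947 m/d
t = L / v = 40.2 / 0.02947 = 1364 d
   = 1364 / 365 = 3.74 yr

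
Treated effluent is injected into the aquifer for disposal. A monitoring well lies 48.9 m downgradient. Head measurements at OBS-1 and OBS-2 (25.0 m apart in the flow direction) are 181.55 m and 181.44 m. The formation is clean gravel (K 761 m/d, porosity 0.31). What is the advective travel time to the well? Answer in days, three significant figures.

4.53 days

Hydraulic gradient i = (181.55 − 181.44) / 25.0 = 0.11 / 25.0 = 0.004400
Specific discharge q = 761 × 0.004400 = 3.348 m/d
Seepage velocity v = q / n = 3.348 / 0.31 = 10.80 m/d
t = L / v = 48.9 / 10.80 = 4.527 d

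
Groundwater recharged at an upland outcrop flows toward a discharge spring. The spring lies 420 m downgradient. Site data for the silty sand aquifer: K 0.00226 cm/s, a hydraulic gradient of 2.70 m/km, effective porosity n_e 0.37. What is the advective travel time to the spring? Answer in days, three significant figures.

K = 0.00226 cm/s × 864 = 1.953 m/d
Darcy flux q = K·i = 1.953 × 0.0027 = 0.005272 m/d
v_s = q/n_e = 0.005272/0.37 = 0.01425 m/d
t = L / v = 420 / 0.01425 = 29480 d

29500 days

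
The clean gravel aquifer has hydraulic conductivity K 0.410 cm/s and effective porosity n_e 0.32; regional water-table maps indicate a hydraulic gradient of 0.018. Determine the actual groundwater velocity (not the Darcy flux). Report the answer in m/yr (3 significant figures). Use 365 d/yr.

K = 0.410 cm/s × 864 = 354.2 m/d
Darcy flux q = K·i = 354.2 × 0.018 = 6.376 m/d
v_s = q/n_e = 6.376/0.32 = 19.93 m/d
   = 19.93 × 365 = 7270 m/yr

7270 m/yr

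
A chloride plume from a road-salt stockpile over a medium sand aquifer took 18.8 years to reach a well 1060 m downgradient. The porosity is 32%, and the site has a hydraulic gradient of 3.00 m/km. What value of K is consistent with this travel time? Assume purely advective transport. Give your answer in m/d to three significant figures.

16.5 m/d

t = 18.8 years = 6862 d
v = L / t = 1060 / 6862 = 0.1545 m/d
K = v · n / i = 0.1545 × 0.32 / 0.0030 = 16.5 m/d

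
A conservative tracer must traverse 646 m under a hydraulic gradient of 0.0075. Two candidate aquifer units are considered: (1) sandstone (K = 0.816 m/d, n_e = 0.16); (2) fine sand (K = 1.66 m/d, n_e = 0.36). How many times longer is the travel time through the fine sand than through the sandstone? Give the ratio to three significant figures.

1.11

Unit 1 (sandstone): v = 0.816×0.0075/0.16 = 0.03825 m/d, t = 646/0.03825 = 16890 d
Unit 2 (fine sand): v = 1.66×0.0075/0.36 = 0.03458 m/d, t = 646/0.03458 = 18680 d
t(fine sand) / t(sandstone) = 18680/16890 = 1.11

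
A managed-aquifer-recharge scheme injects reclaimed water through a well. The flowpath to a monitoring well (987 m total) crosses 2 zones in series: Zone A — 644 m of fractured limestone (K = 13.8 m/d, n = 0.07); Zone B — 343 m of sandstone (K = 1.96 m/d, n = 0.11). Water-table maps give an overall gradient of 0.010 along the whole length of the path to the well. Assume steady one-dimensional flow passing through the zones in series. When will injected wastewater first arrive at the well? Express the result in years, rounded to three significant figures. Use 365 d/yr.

5.10 years

Steady 1-D flow in series ⇒ the Darcy flux q is identical in every zone and the zone head losses add (resistances L/K in series).
Σ(L/K) = 644/13.8 + 343/1.96 = 46.67 + 175.0 = 221.7 d
K_eq = L_total / Σ(L/K) = 987 / 221.7 = 4.453 m/d
q = K_eq · i = 4.453 × 0.010 = 0.04453 m/d (same in every zone)
Zone A: v = q/n = 0.04453/0.07 = 0.6361 m/d → t_A = 644/0.6361 = 1012 d
Zone B: v = q/n = 0.04453/0.11 = 0.4048 m/d → t_B = 343/0.4048 = 847.4 d
Total t = 1012 + 847.4 = 1860 d
   = 1860 / 365 = 5.10 yr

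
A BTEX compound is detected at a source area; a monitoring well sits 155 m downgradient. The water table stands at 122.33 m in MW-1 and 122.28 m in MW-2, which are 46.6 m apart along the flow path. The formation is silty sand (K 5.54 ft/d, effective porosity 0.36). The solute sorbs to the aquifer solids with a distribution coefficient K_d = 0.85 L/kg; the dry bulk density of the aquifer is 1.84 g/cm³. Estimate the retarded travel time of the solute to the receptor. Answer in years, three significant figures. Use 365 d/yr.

Hydraulic gradient i = (122.33 − 122.28) / 46.6 = 0.05 / 46.6 = 0.001073
K = 5.54 ft/d × 0.3048 = 1.689 m/d
q = Ki = 1.689 × 0.001073 = 0.001812 m/d
v_s = q/n_e = 0.001812/0.36 = 0.005033 m/d
Retardation R = 1 + ρ_b·K_d/n = 1 + 1.84×0.85/0.36 = 5.344
Contaminant velocity v_c = v/R = 0.005033/5.344 = 9.417e-4 m/d
t = L/v_c = 155/9.417e-4 = 164600 d
   = 164600/365 = 451 yr

451 years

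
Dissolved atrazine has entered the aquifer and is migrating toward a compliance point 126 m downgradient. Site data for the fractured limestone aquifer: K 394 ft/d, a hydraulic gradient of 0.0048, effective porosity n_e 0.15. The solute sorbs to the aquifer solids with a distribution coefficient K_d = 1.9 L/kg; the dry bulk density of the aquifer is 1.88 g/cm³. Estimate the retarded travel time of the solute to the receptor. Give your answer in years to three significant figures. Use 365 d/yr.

K = 394 ft/d × 0.3048 = 120.1 m/d
q = Ki = 120.1 × 0.0048 = 0.5764 m/d
Seepage velocity v = q / n = 0.5764 / 0.15 = 3.843 m/d
Retardation R = 1 + ρ_b·K_d/n = 1 + 1.88×1.9/0.15 = 24.81
Contaminant velocity v_c = v/R = 3.843/24.81 = 0.1549 m/d
t = L/v_c = 126/0.1549 = 813.6 d
   = 813.6/365 = 2.23 yr

2.23 years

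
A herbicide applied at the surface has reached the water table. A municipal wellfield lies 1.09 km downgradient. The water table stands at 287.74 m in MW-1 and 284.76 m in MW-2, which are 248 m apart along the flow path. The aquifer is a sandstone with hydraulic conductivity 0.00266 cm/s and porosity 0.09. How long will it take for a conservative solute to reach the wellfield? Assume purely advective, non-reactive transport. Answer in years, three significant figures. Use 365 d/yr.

Hydraulic gradient i = (287.74 − 284.76) / 248 = 2.98 / 248 = 0.01202
K = 0.00266 cm/s × 864 = 2.298 m/d
Darcy flux q = K·i = 2.298 × 0.01202 = 0.02762 m/d
Average linear velocity = 0.02762 / 0.09 = 0.3068 m/d
L = 1.09 km = 1090 m
t = L / v = 1090 / 0.3068 = 3552 d
   = 3552 / 365 = 9.73 yr

9.73 years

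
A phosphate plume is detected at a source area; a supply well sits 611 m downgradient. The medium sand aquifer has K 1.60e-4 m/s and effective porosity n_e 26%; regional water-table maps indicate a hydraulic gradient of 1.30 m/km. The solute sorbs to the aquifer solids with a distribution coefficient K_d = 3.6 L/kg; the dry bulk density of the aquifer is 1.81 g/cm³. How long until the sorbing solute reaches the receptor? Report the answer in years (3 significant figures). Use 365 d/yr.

K = 1.60e-4 m/s × 86400 s/d = 13.82 m/d
Darcy flux q = K·i = 13.82 × 0.0013 = 0.01797 m/d
v_s = q/n_e = 0.01797/0.26 = 0.06912 m/d
Retardation R = 1 + ρ_b·K_d/n = 1 + 1.81×3.6/0.26 = 26.06
Contaminant velocity v_c = v/R = 0.06912/26.06 = 0.002652 m/d
t = L/v_c = 611/0.002652 = 230400 d
   = 230400/365 = 631 yr

631 years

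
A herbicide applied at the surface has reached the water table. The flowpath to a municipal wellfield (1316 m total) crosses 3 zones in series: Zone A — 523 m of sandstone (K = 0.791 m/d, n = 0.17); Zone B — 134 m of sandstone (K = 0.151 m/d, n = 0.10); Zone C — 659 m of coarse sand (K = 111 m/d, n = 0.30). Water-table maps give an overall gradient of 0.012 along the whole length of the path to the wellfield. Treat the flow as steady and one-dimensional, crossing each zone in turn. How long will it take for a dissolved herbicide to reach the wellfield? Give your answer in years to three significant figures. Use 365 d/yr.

Continuity: the same q passes through each zone, so ΔH = q·Σ(L_j/K_j) — the zones act as resistances in series.
Σ(L/K) = 523/0.791 + 134/0.151 + 659/111 = 661.2 + 887.4 + 5.937 = 1555 d
K_eq = L_total / Σ(L/K) = 1316 / 1555 = 0.8466 m/d
q = K_eq · i = 0.8466 × 0.012 = 0.01016 m/d (same in every zone)
Zone A: v = q/n = 0.01016/0.17 = 0.05976 m/d → t_A = 523/0.05976 = 8752 d
Zone B: v = q/n = 0.01016/0.10 = 0.1016 m/d → t_B = 134/0.1016 = 1319 d
Zone C: v = q/n = 0.01016/0.30 = 0.03386 m/d → t_C = 659/0.03386 = 19460 d
Total t = 8752 + 1319 + 19460 = 29530 d
   = 29530 / 365 = 80.9 yr

80.9 years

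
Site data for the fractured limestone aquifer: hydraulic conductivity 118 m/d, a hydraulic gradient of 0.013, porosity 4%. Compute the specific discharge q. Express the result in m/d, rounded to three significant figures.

q = Ki = 118 × 0.013 = 1.534 m/d

1.53 m/d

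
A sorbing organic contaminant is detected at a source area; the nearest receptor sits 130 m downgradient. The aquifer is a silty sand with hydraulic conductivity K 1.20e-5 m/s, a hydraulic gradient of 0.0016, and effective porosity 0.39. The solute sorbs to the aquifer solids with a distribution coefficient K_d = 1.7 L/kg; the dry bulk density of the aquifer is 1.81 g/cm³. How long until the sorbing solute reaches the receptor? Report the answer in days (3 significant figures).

272000 days

K = 1.20e-5 m/s × 86400 s/d = 1.037 m/d
Specific discharge q = 1.037 × 0.0016 = 0.001659 m/d
Seepage velocity v = q / n = 0.001659 / 0.39 = 0.004254 m/d
Retardation R = 1 + ρ_b·K_d/n = 1 + 1.81×1.7/0.39 = 8.890
Contaminant velocity v_c = v/R = 0.004254/8.890 = 4.785e-4 m/d
t = L/v_c = 130/4.785e-4 = 271700 d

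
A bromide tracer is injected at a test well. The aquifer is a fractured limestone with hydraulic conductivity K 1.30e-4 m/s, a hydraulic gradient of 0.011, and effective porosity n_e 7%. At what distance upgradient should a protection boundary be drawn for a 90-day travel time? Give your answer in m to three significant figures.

159 m

K = 1.30e-4 m/s × 86400 s/d = 11.23 m/d
q = Ki = 11.23 × 0.011 = 0.1236 m/d
v_s = q/n_e = 0.1236/0.07 = 1.765 m/d
L = v × T = 1.765 × 90 = 158.9 m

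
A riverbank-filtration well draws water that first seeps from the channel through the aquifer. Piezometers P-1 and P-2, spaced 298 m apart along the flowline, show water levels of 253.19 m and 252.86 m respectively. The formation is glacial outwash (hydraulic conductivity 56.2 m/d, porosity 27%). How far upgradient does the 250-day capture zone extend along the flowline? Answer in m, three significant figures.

Hydraulic gradient i = (253.19 − 252.86) / 298 = 0.33 / 298 = 0.001107
Specific discharge q = 56.2 × 0.001107 = 0.06223 m/d
v_s = q/n_e = 0.06223/0.27 = 0.2305 m/d
L = v × T = 0.2305 × 250 = 57.62 m

57.6 m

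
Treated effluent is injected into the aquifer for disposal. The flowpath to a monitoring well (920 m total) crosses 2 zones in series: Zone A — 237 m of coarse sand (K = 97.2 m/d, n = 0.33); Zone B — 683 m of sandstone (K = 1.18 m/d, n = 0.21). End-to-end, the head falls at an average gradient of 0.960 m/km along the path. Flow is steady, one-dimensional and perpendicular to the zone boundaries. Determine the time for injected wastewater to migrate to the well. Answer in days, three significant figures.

For zones in series the flux q is common to all zones; the equivalent conductivity is the harmonic (thickness-weighted) mean, K_eq = L_total / Σ(L_j/K_j).
Σ(L/K) = 237/97.2 + 683/1.18 = 2.438 + 578.8 = 581.3 d
K_eq = L_total / Σ(L/K) = 920 / 581.3 = 1.583 m/d
q = K_eq · i = 1.583 × 9.6e-4 = 0.001519 m/d (same in every zone)
Zone A: v = q/n = 0.001519/0.33 = 0.004604 m/d → t_A = 237/0.004604 = 51470 d
Zone B: v = q/n = 0.001519/0.21 = 0.007236 m/d → t_B = 683/0.007236 = 94390 d
Total t = 51470 + 94390 = 145900 d

146000 days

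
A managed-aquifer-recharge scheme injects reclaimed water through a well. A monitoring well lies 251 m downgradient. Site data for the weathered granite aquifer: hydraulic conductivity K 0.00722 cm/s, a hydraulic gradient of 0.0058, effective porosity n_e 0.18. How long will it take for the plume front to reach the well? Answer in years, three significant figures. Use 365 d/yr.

K = 0.00722 cm/s × 864 = 6.238 m/d
Darcy flux q = K·i = 6.238 × 0.0058 = 0.03618 m/d
Average linear velocity = 0.03618 / 0.18 = 0.2010 m/d
t = L / v = 251 / 0.2010 = 1249 d
   = 1249 / 365 = 3.42 yr

3.42 years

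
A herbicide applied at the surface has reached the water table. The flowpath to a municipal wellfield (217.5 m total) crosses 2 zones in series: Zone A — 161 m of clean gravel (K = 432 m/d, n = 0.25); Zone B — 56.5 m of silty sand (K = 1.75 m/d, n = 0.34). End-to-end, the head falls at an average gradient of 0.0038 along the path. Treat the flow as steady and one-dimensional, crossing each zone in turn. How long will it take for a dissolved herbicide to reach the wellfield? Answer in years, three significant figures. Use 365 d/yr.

6.44 years

Continuity: the same q passes through each zone, so ΔH = q·Σ(L_j/K_j) — the zones act as resistances in series.
Σ(L/K) = 161/432 + 56.5/1.75 = 0.3727 + 32.29 = 32.66 d
K_eq = L_total / Σ(L/K) = 217.5 / 32.66 = 6.660 m/d
q = K_eq · i = 6.660 × 0.0038 = 0.02531 m/d (same in every zone)
Zone A: v = q/n = 0.02531/0.25 = 0.1012 m/d → t_A = 161/0.1012 = 1590 d
Zone B: v = q/n = 0.02531/0.34 = 0.07443 m/d → t_B = 56.5/0.07443 = 759.1 d
Total t = 1590 + 759.1 = 2350 d
   = 2350 / 365 = 6.44 yr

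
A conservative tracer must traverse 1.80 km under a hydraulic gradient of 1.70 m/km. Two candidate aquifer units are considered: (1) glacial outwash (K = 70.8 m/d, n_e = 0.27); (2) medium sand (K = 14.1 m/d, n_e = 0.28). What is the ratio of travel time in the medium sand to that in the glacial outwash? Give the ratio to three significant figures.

Unit 1 (glacial outwash): v = 70.8×0.0017/0.27 = 0.4458 m/d, t = 1800/0.4458 = 4038 d
Unit 2 (medium sand): v = 14.1×0.0017/0.28 = 0.08561 m/d, t = 1800/0.08561 = 21030 d
t(medium sand) / t(glacial outwash) = 21030/4038 = 5.21

5.21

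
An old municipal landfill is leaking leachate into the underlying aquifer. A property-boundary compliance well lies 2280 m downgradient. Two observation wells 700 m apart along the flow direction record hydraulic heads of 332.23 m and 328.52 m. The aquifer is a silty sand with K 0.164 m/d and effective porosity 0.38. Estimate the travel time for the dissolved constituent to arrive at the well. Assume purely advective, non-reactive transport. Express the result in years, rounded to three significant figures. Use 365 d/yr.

Hydraulic gradient i = (332.23 − 328.52) / 700 = 3.71 / 700 = 0.005300
Specific discharge q = 0.164 × 0.005300 = 8.692e-4 m/d
Average linear velocity = 8.692e-4 / 0.38 = 0.002287 m/d
t = L / v = 2280 / 0.002287 = 996800 d
   = 996800 / 365 = 2730 yr

2730 years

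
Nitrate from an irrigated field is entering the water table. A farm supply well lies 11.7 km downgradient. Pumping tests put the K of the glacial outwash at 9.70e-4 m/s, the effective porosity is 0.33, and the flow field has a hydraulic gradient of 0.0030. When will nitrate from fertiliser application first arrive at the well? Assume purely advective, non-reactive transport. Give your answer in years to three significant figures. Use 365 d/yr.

42.1 years

K = 9.70e-4 m/s × 86400 s/d = 83.81 m/d
Specific discharge q = 83.81 × 0.0030 = 0.2514 m/d
v = Ki/n = 83.81·0.0030/0.33 = 0.7619 m/d
L = 11.7 km = 11700 m
t = L / v = 11700 / 0.7619 = 15360 d
   = 15360 / 365 = 42.1 yr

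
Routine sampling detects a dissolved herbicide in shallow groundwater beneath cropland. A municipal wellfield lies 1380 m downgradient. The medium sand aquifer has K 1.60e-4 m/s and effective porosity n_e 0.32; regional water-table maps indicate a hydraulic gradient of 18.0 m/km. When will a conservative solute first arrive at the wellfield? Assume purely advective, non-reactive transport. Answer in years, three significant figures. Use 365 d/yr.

4.86 years

K = 1.60e-4 m/s × 86400 s/d = 13.82 m/d
Specific discharge q = 13.82 × 0.018 = 0.2488 m/d
v_s = q/n_e = 0.2488/0.32 = 0.7776 m/d
t = L / v = 1380 / 0.7776 = 1775 d
   = 1775 / 365 = 4.86 yr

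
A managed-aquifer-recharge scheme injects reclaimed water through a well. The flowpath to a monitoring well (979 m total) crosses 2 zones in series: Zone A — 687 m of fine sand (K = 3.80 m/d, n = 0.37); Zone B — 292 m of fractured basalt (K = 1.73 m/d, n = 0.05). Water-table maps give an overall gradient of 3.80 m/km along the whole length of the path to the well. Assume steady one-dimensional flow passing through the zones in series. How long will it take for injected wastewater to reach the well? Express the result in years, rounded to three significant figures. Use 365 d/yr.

For zones in series the flux q is common to all zones; the equivalent conductivity is the harmonic (thickness-weighted) mean, K_eq = L_total / Σ(L_j/K_j).
Σ(L/K) = 687/3.80 + 292/1.73 = 180.8 + 168.8 = 349.6 d
K_eq = L_total / Σ(L/K) = 979 / 349.6 = 2.801 m/d
q = K_eq · i = 2.801 × 0.0038 = 0.01064 m/d (same in every zone)
Zone A: v = q/n = 0.01064/0.37 = 0.02876 m/d → t_A = 687/0.02876 = 23890 d
Zone B: v = q/n = 0.01064/0.05 = 0.2128 m/d → t_B = 292/0.2128 = 1372 d
Total t = 23890 + 1372 = 25260 d
   = 25260 / 365 = 69.2 yr

69.2 years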